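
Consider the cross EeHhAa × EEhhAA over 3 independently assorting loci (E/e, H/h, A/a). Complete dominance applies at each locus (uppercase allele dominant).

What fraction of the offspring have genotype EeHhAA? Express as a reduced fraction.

EeHhAa gametes: EHA×1, EHa×1, EhA×1, Eha×1, eHA×1, eHa×1, ehA×1, eha×1
EEhhAA gametes: EhA×8
EeHhAa×EEhhAA grid (8·8=64): EEHhAA=8 EEHhAa=8 EEhhAA=8 EEhhAa=8 EeHhAA=8 EeHhAa=8 EehhAA=8 EehhAa=8
EeHhAA hits 8/64; gcd=8; 8÷8/64÷8 = 1/8

P(EeHhAA) = 1/8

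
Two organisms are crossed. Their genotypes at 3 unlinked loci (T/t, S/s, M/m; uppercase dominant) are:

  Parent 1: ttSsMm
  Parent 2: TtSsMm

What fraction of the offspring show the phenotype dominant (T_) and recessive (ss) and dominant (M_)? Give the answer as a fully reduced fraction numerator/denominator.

P(T_ ss M_) = 3/32

ttSsMm gametes: tSM×2, tSm×2, tsM×2, tsm×2
TtSsMm gametes: TSM×1, TSm×1, TsM×1, Tsm×1, tSM×1, tSm×1, tsM×1, tsm×1
ttSsMm×TtSsMm grid (8·8=64): TtSSMM=2 TtSSMm=4 TtSSmm=2 TtSsMM=4 TtSsMm=8 TtSsmm=4 TtssMM=2 TtssMm=4 Ttssmm=2 ttSSMM=2 ttSSMm=4 ttSSmm=2 ttSsMM=4 ttSsMm=8 ttSsmm=4 ttssMM=2 ttssMm=4 ttssmm=2
T_ ss M_ hits 6/64; gcd=2; 6÷2/64÷2 = 3/32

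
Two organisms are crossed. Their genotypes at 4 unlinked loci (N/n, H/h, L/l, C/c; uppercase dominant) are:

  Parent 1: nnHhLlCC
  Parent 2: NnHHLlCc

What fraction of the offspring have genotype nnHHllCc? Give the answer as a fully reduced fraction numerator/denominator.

P(nnHHllCc) = 1/32

nnHhLlCC gametes: nHLC×4, nHlC×4, nhLC×4, nhlC×4
NnHHLlCc gametes: NHLC×2, NHLc×2, NHlC×2, NHlc×2, nHLC×2, nHLc×2, nHlC×2, nHlc×2
nnHhLlCC×NnHHLlCc grid (16·16=256): NnHHLLCC=8 NnHHLLCc=8 NnHHLlCC=16 NnHHLlCc=16 NnHHllCC=8 NnHHllCc=8 NnHhLLCC=8 NnHhLLCc=8 NnHhLlCC=16 NnHhLlCc=16 NnHhllCC=8 NnHhllCc=8 nnHHLLCC=8 nnHHLLCc=8 nnHHLlCC=16 nnHHLlCc=16 nnHHllCC=8 nnHHllCc=8 nnHhLLCC=8 nnHhLLCc=8 nnHhLlCC=16 nnHhLlCc=16 nnHhllCC=8 nnHhllCc=8
nnHHllCc hits 8/256; gcd=8; 8÷8/256÷8 = 1/32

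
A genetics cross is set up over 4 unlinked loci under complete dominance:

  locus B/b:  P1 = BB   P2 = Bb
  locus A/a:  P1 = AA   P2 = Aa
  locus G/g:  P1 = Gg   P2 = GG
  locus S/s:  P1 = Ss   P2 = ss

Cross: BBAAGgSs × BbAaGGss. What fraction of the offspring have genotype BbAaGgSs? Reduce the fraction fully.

P(BbAaGgSs) = 1/16

BBAAGgSs gametes: BAGS×4, BAGs×4, BAgS×4, BAgs×4
BbAaGGss gametes: BAGs×4, BaGs×4, bAGs×4, baGs×4
BBAAGgSs×BbAaGGss grid (16·16=256): BBAAGGSs=16 BBAAGGss=16 BBAAGgSs=16 BBAAGgss=16 BBAaGGSs=16 BBAaGGss=16 BBAaGgSs=16 BBAaGgss=16 BbAAGGSs=16 BbAAGGss=16 BbAAGgSs=16 BbAAGgss=16 BbAaGGSs=16 BbAaGGss=16 BbAaGgSs=16 BbAaGgss=16
BbAaGgSs hits 16/256; gcd=16; 16÷16/256÷16 = 1/16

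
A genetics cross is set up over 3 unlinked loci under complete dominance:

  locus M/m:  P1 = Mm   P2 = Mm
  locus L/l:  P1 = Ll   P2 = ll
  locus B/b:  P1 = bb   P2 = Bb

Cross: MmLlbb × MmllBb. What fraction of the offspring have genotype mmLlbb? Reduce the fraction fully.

P(mmLlbb) = 1/16

MmLlbb gametes: MLb×2, Mlb×2, mLb×2, mlb×2
MmllBb gametes: MlB×2, Mlb×2, mlB×2, mlb×2
MmLlbb×MmllBb grid (8·8=64): MMLlBb=4 MMLlbb=4 MMllBb=4 MMllbb=4 MmLlBb=8 MmLlbb=8 MmllBb=8 Mmllbb=8 mmLlBb=4 mmLlbb=4 mmllBb=4 mmllbb=4
mmLlbb hits 4/64; gcd=4; 4÷4/64÷4 = 1/16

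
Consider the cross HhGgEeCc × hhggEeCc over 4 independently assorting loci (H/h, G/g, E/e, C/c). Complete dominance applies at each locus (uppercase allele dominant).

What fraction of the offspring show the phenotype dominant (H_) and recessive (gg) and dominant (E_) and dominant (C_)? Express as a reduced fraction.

P(H_ gg E_ C_) = 9/64

HhGgEeCc gametes: HGEC×1, HGEc×1, HGeC×1, HGec×1, HgEC×1, HgEc×1, HgeC×1, Hgec×1, hGEC×1, hGEc×1, hGeC×1, hGec×1, hgEC×1, hgEc×1, hgeC×1, hgec×1
hhggEeCc gametes: hgEC×4, hgEc×4, hgeC×4, hgec×4
HhGgEeCc×hhggEeCc grid (16·16=256): HhGgEECC=4 HhGgEECc=8 HhGgEEcc=4 HhGgEeCC=8 HhGgEeCc=16 HhGgEecc=8 HhGgeeCC=4 HhGgeeCc=8 HhGgeecc=4 HhggEECC=4 HhggEECc=8 HhggEEcc=4 HhggEeCC=8 HhggEeCc=16 HhggEecc=8 HhggeeCC=4 HhggeeCc=8 Hhggeecc=4 hhGgEECC=4 hhGgEECc=8 hhGgEEcc=4 hhGgEeCC=8 hhGgEeCc=16 hhGgEecc=8 hhGgeeCC=4 hhGgeeCc=8 hhGgeecc=4 hhggEECC=4 hhggEECc=8 hhggEEcc=4 hhggEeCC=8 hhggEeCc=16 hhggEecc=8 hhggeeCC=4 hhggeeCc=8 hhggeecc=4
H_ gg E_ C_ hits 36/256; gcd=4; 36÷4/256÷4 = 9/64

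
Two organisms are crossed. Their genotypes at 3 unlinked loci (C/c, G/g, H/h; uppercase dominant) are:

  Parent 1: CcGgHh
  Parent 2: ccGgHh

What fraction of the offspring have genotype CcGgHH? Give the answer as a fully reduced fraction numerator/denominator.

P(CcGgHH) = 1/16

CcGgHh gametes: CGH×1, CGh×1, CgH×1, Cgh×1, cGH×1, cGh×1, cgH×1, cgh×1
ccGgHh gametes: cGH×2, cGh×2, cgH×2, cgh×2
CcGgHh×ccGgHh grid (8·8=64): CcGGHH=2 CcGGHh=4 CcGGhh=2 CcGgHH=4 CcGgHh=8 CcGghh=4 CcggHH=2 CcggHh=4 Ccgghh=2 ccGGHH=2 ccGGHh=4 ccGGhh=2 ccGgHH=4 ccGgHh=8 ccGghh=4 ccggHH=2 ccggHh=4 ccgghh=2
CcGgHH hits 4/64; gcd=4; 4÷4/64÷4 = 1/16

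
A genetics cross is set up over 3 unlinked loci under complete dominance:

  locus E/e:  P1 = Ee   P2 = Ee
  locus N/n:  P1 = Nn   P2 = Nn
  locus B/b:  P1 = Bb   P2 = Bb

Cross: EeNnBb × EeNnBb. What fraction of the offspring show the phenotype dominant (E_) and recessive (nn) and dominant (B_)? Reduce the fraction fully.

EeNnBb gametes: ENB×1, ENb×1, EnB×1, Enb×1, eNB×1, eNb×1, enB×1, enb×1
EeNnBb gametes: ENB×1, ENb×1, EnB×1, Enb×1, eNB×1, eNb×1, enB×1, enb×1
EeNnBb×EeNnBb grid (8·8=64): EENNBB=1 EENNBb=2 EENNbb=1 EENnBB=2 EENnBb=4 EENnbb=2 EEnnBB=1 EEnnBb=2 EEnnbb=1 EeNNBB=2 EeNNBb=4 EeNNbb=2 EeNnBB=4 EeNnBb=8 EeNnbb=4 EennBB=2 EennBb=4 Eennbb=2 eeNNBB=1 eeNNBb=2 eeNNbb=1 eeNnBB=2 eeNnBb=4 eeNnbb=2 eennBB=1 eennBb=2 eennbb=1
E_ nn B_ hits 9/64; gcd=1; 9÷1/64÷1 = 9/64

P(E_ nn B_) = 9/64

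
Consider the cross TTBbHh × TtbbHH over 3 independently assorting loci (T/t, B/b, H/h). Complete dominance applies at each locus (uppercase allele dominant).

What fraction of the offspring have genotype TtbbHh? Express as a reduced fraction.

TTBbHh gametes: TBH×2, TBh×2, TbH×2, Tbh×2
TtbbHH gametes: TbH×4, tbH×4
TTBbHh×TtbbHH grid (8·8=64): TTBbHH=8 TTBbHh=8 TTbbHH=8 TTbbHh=8 TtBbHH=8 TtBbHh=8 TtbbHH=8 TtbbHh=8
TtbbHh hits 8/64; gcd=8; 8÷8/64÷8 = 1/8

P(TtbbHh) = 1/8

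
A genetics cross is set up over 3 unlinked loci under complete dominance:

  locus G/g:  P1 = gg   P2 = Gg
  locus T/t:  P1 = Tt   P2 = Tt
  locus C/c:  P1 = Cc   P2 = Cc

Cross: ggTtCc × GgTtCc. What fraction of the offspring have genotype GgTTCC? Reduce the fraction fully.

P(GgTTCC) = 1/32

ggTtCc gametes: gTC×2, gTc×2, gtC×2, gtc×2
GgTtCc gametes: GTC×1, GTc×1, GtC×1, Gtc×1, gTC×1, gTc×1, gtC×1, gtc×1
ggTtCc×GgTtCc grid (8·8=64): GgTTCC=2 GgTTCc=4 GgTTcc=2 GgTtCC=4 GgTtCc=8 GgTtcc=4 GgttCC=2 GgttCc=4 Ggttcc=2 ggTTCC=2 ggTTCc=4 ggTTcc=2 ggTtCC=4 ggTtCc=8 ggTtcc=4 ggttCC=2 ggttCc=4 ggttcc=2
GgTTCC hits 2/64; gcd=2; 2÷2/64÷2 = 1/32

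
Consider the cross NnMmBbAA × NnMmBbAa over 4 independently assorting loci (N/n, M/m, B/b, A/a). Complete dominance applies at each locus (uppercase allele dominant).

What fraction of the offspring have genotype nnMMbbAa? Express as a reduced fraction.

NnMmBbAA gametes: NMBA×2, NMbA×2, NmBA×2, NmbA×2, nMBA×2, nMbA×2, nmBA×2, nmbA×2
NnMmBbAa gametes: NMBA×1, NMBa×1, NMbA×1, NMba×1, NmBA×1, NmBa×1, NmbA×1, Nmba×1, nMBA×1, nMBa×1, nMbA×1, nMba×1, nmBA×1, nmBa×1, nmbA×1, nmba×1
NnMmBbAA×NnMmBbAa grid (16·16=256): NNMMBBAA=2 NNMMBBAa=2 NNMMBbAA=4 NNMMBbAa=4 NNMMbbAA=2 NNMMbbAa=2 NNMmBBAA=4 NNMmBBAa=4 NNMmBbAA=8 NNMmBbAa=8 NNMmbbAA=4 NNMmbbAa=4 NNmmBBAA=2 NNmmBBAa=2 NNmmBbAA=4 NNmmBbAa=4 NNmmbbAA=2 NNmmbbAa=2 NnMMBBAA=4 NnMMBBAa=4 NnMMBbAA=8 NnMMBbAa=8 NnMMbbAA=4 NnMMbbAa=4 NnMmBBAA=8 NnMmBBAa=8 NnMmBbAA=16 NnMmBbAa=16 NnMmbbAA=8 NnMmbbAa=8 NnmmBBAA=4 NnmmBBAa=4 NnmmBbAA=8 NnmmBbAa=8 NnmmbbAA=4 NnmmbbAa=4 nnMMBBAA=2 nnMMBBAa=2 nnMMBbAA=4 nnMMBbAa=4 nnMMbbAA=2 nnMMbbAa=2 nnMmBBAA=4 nnMmBBAa=4 nnMmBbAA=8 nnMmBbAa=8 nnMmbbAA=4 nnMmbbAa=4 nnmmBBAA=2 nnmmBBAa=2 nnmmBbAA=4 nnmmBbAa=4 nnmmbbAA=2 nnmmbbAa=2
nnMMbbAa hits 2/256; gcd=2; 2÷2/256÷2 = 1/128

P(nnMMbbAa) = 1/128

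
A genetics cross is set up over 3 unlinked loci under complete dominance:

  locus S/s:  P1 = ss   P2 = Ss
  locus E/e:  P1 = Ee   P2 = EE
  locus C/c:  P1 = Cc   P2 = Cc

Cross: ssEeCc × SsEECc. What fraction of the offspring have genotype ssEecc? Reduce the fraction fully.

ssEeCc gametes: sEC×2, sEc×2, seC×2, sec×2
SsEECc gametes: SEC×2, SEc×2, sEC×2, sEc×2
ssEeCc×SsEECc grid (8·8=64): SsEECC=4 SsEECc=8 SsEEcc=4 SsEeCC=4 SsEeCc=8 SsEecc=4 ssEECC=4 ssEECc=8 ssEEcc=4 ssEeCC=4 ssEeCc=8 ssEecc=4
ssEecc hits 4/64; gcd=4; 4÷4/64÷4 = 1/16

P(ssEecc) = 1/16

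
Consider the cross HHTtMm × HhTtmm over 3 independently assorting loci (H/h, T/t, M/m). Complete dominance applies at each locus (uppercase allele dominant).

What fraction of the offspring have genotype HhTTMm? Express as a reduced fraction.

P(HhTTMm) = 1/16

HHTtMm gametes: HTM×2, HTm×2, HtM×2, Htm×2
HhTtmm gametes: HTm×2, Htm×2, hTm×2, htm×2
HHTtMm×HhTtmm grid (8·8=64): HHTTMm=4 HHTTmm=4 HHTtMm=8 HHTtmm=8 HHttMm=4 HHttmm=4 HhTTMm=4 HhTTmm=4 HhTtMm=8 HhTtmm=8 HhttMm=4 Hhttmm=4
HhTTMm hits 4/64; gcd=4; 4÷4/64÷4 = 1/16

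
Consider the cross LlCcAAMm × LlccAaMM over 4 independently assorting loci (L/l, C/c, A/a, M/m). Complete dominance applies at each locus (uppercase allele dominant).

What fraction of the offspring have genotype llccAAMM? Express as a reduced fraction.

LlCcAAMm gametes: LCAM×2, LCAm×2, LcAM×2, LcAm×2, lCAM×2, lCAm×2, lcAM×2, lcAm×2
LlccAaMM gametes: LcAM×4, LcaM×4, lcAM×4, lcaM×4
LlCcAAMm×LlccAaMM grid (16·16=256): LLCcAAMM=8 LLCcAAMm=8 LLCcAaMM=8 LLCcAaMm=8 LLccAAMM=8 LLccAAMm=8 LLccAaMM=8 LLccAaMm=8 LlCcAAMM=16 LlCcAAMm=16 LlCcAaMM=16 LlCcAaMm=16 LlccAAMM=16 LlccAAMm=16 LlccAaMM=16 LlccAaMm=16 llCcAAMM=8 llCcAAMm=8 llCcAaMM=8 llCcAaMm=8 llccAAMM=8 llccAAMm=8 llccAaMM=8 llccAaMm=8
llccAAMM hits 8/256; gcd=8; 8÷8/256÷8 = 1/32

P(llccAAMM) = 1/32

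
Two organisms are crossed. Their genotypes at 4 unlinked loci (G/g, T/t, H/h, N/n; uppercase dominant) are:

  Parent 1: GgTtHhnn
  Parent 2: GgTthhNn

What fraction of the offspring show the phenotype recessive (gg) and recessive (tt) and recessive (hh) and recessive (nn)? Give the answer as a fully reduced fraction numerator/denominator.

GgTtHhnn gametes: GTHn×2, GThn×2, GtHn×2, Gthn×2, gTHn×2, gThn×2, gtHn×2, gthn×2
GgTthhNn gametes: GThN×2, GThn×2, GthN×2, Gthn×2, gThN×2, gThn×2, gthN×2, gthn×2
GgTtHhnn×GgTthhNn grid (16·16=256): GGTTHhNn=4 GGTTHhnn=4 GGTThhNn=4 GGTThhnn=4 GGTtHhNn=8 GGTtHhnn=8 GGTthhNn=8 GGTthhnn=8 GGttHhNn=4 GGttHhnn=4 GGtthhNn=4 GGtthhnn=4 GgTTHhNn=8 GgTTHhnn=8 GgTThhNn=8 GgTThhnn=8 GgTtHhNn=16 GgTtHhnn=16 GgTthhNn=16 GgTthhnn=16 GgttHhNn=8 GgttHhnn=8 GgtthhNn=8 Ggtthhnn=8 ggTTHhNn=4 ggTTHhnn=4 ggTThhNn=4 ggTThhnn=4 ggTtHhNn=8 ggTtHhnn=8 ggTthhNn=8 ggTthhnn=8 ggttHhNn=4 ggttHhnn=4 ggtthhNn=4 ggtthhnn=4
gg tt hh nn hits 4/256; gcd=4; 4÷4/256÷4 = 1/64

P(gg tt hh nn) = 1/64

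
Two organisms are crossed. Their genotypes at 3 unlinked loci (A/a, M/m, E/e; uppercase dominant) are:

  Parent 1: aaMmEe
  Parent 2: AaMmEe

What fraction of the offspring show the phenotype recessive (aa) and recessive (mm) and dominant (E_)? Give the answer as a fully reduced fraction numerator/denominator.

aaMmEe gametes: aME×2, aMe×2, amE×2, ame×2
AaMmEe gametes: AME×1, AMe×1, AmE×1, Ame×1, aME×1, aMe×1, amE×1, ame×1
aaMmEe×AaMmEe grid (8·8=64): AaMMEE=2 AaMMEe=4 AaMMee=2 AaMmEE=4 AaMmEe=8 AaMmee=4 AammEE=2 AammEe=4 Aammee=2 aaMMEE=2 aaMMEe=4 aaMMee=2 aaMmEE=4 aaMmEe=8 aaMmee=4 aammEE=2 aammEe=4 aammee=2
aa mm E_ hits 6/64; gcd=2; 6÷2/64÷2 = 3/32

P(aa mm E_) = 3/32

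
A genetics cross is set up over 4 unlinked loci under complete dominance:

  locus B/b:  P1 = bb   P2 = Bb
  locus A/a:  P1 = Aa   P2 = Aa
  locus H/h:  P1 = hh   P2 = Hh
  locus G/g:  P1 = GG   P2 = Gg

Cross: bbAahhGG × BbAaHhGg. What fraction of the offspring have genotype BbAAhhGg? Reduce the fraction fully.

bbAahhGG gametes: bAhG×8, bahG×8
BbAaHhGg gametes: BAHG×1, BAHg×1, BAhG×1, BAhg×1, BaHG×1, BaHg×1, BahG×1, Bahg×1, bAHG×1, bAHg×1, bAhG×1, bAhg×1, baHG×1, baHg×1, bahG×1, bahg×1
bbAahhGG×BbAaHhGg grid (16·16=256): BbAAHhGG=8 BbAAHhGg=8 BbAAhhGG=8 BbAAhhGg=8 BbAaHhGG=16 BbAaHhGg=16 BbAahhGG=16 BbAahhGg=16 BbaaHhGG=8 BbaaHhGg=8 BbaahhGG=8 BbaahhGg=8 bbAAHhGG=8 bbAAHhGg=8 bbAAhhGG=8 bbAAhhGg=8 bbAaHhGG=16 bbAaHhGg=16 bbAahhGG=16 bbAahhGg=16 bbaaHhGG=8 bbaaHhGg=8 bbaahhGG=8 bbaahhGg=8
BbAAhhGg hits 8/256; gcd=8; 8÷8/256÷8 = 1/32

P(BbAAhhGg) = 1/32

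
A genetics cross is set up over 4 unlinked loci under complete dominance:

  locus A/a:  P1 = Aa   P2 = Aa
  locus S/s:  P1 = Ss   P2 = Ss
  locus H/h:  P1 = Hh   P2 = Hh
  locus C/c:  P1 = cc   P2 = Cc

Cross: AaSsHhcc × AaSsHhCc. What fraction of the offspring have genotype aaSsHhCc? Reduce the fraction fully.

P(aaSsHhCc) = 1/32

AaSsHhcc gametes: ASHc×2, AShc×2, AsHc×2, Ashc×2, aSHc×2, aShc×2, asHc×2, ashc×2
AaSsHhCc gametes: ASHC×1, ASHc×1, AShC×1, AShc×1, AsHC×1, AsHc×1, AshC×1, Ashc×1, aSHC×1, aSHc×1, aShC×1, aShc×1, asHC×1, asHc×1, ashC×1, ashc×1
AaSsHhcc×AaSsHhCc grid (16·16=256): AASSHHCc=2 AASSHHcc=2 AASSHhCc=4 AASSHhcc=4 AASShhCc=2 AASShhcc=2 AASsHHCc=4 AASsHHcc=4 AASsHhCc=8 AASsHhcc=8 AASshhCc=4 AASshhcc=4 AAssHHCc=2 AAssHHcc=2 AAssHhCc=4 AAssHhcc=4 AAsshhCc=2 AAsshhcc=2 AaSSHHCc=4 AaSSHHcc=4 AaSSHhCc=8 AaSSHhcc=8 AaSShhCc=4 AaSShhcc=4 AaSsHHCc=8 AaSsHHcc=8 AaSsHhCc=16 AaSsHhcc=16 AaSshhCc=8 AaSshhcc=8 AassHHCc=4 AassHHcc=4 AassHhCc=8 AassHhcc=8 AasshhCc=4 Aasshhcc=4 aaSSHHCc=2 aaSSHHcc=2 aaSSHhCc=4 aaSSHhcc=4 aaSShhCc=2 aaSShhcc=2 aaSsHHCc=4 aaSsHHcc=4 aaSsHhCc=8 aaSsHhcc=8 aaSshhCc=4 aaSshhcc=4 aassHHCc=2 aassHHcc=2 aassHhCc=4 aassHhcc=4 aasshhCc=2 aasshhcc=2
aaSsHhCc hits 8/256; gcd=8; 8÷8/256÷8 = 1/32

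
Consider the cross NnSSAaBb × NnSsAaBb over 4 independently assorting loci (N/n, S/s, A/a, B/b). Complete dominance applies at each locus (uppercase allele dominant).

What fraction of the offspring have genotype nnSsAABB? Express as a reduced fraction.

P(nnSsAABB) = 1/128

NnSSAaBb gametes: NSAB×2, NSAb×2, NSaB×2, NSab×2, nSAB×2, nSAb×2, nSaB×2, nSab×2
NnSsAaBb gametes: NSAB×1, NSAb×1, NSaB×1, NSab×1, NsAB×1, NsAb×1, NsaB×1, Nsab×1, nSAB×1, nSAb×1, nSaB×1, nSab×1, nsAB×1, nsAb×1, nsaB×1, nsab×1
NnSSAaBb×NnSsAaBb grid (16·16=256): NNSSAABB=2 NNSSAABb=4 NNSSAAbb=2 NNSSAaBB=4 NNSSAaBb=8 NNSSAabb=4 NNSSaaBB=2 NNSSaaBb=4 NNSSaabb=2 NNSsAABB=2 NNSsAABb=4 NNSsAAbb=2 NNSsAaBB=4 NNSsAaBb=8 NNSsAabb=4 NNSsaaBB=2 NNSsaaBb=4 NNSsaabb=2 NnSSAABB=4 NnSSAABb=8 NnSSAAbb=4 NnSSAaBB=8 NnSSAaBb=16 NnSSAabb=8 NnSSaaBB=4 NnSSaaBb=8 NnSSaabb=4 NnSsAABB=4 NnSsAABb=8 NnSsAAbb=4 NnSsAaBB=8 NnSsAaBb=16 NnSsAabb=8 NnSsaaBB=4 NnSsaaBb=8 NnSsaabb=4 nnSSAABB=2 nnSSAABb=4 nnSSAAbb=2 nnSSAaBB=4 nnSSAaBb=8 nnSSAabb=4 nnSSaaBB=2 nnSSaaBb=4 nnSSaabb=2 nnSsAABB=2 nnSsAABb=4 nnSsAAbb=2 nnSsAaBB=4 nnSsAaBb=8 nnSsAabb=4 nnSsaaBB=2 nnSsaaBb=4 nnSsaabb=2
nnSsAABB hits 2/256; gcd=2; 2÷2/256÷2 = 1/128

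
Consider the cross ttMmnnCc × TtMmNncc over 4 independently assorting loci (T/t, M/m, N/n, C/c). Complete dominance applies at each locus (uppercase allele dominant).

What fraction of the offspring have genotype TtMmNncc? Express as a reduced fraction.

ttMmnnCc gametes: tMnC×4, tMnc×4, tmnC×4, tmnc×4
TtMmNncc gametes: TMNc×2, TMnc×2, TmNc×2, Tmnc×2, tMNc×2, tMnc×2, tmNc×2, tmnc×2
ttMmnnCc×TtMmNncc grid (16·16=256): TtMMNnCc=8 TtMMNncc=8 TtMMnnCc=8 TtMMnncc=8 TtMmNnCc=16 TtMmNncc=16 TtMmnnCc=16 TtMmnncc=16 TtmmNnCc=8 TtmmNncc=8 TtmmnnCc=8 Ttmmnncc=8 ttMMNnCc=8 ttMMNncc=8 ttMMnnCc=8 ttMMnncc=8 ttMmNnCc=16 ttMmNncc=16 ttMmnnCc=16 ttMmnncc=16 ttmmNnCc=8 ttmmNncc=8 ttmmnnCc=8 ttmmnncc=8
TtMmNncc hits 16/256; gcd=16; 16÷16/256÷16 = 1/16

P(TtMmNncc) = 1/16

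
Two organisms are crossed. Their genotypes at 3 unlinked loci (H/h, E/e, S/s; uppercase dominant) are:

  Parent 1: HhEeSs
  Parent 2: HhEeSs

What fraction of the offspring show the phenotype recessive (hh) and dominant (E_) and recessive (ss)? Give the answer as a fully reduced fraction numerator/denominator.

P(hh E_ ss) = 3/64

HhEeSs gametes: HES×1, HEs×1, HeS×1, Hes×1, hES×1, hEs×1, heS×1, hes×1
HhEeSs gametes: HES×1, HEs×1, HeS×1, Hes×1, hES×1, hEs×1, heS×1, hes×1
HhEeSs×HhEeSs grid (8·8=64): HHEESS=1 HHEESs=2 HHEEss=1 HHEeSS=2 HHEeSs=4 HHEess=2 HHeeSS=1 HHeeSs=2 HHeess=1 HhEESS=2 HhEESs=4 HhEEss=2 HhEeSS=4 HhEeSs=8 HhEess=4 HheeSS=2 HheeSs=4 Hheess=2 hhEESS=1 hhEESs=2 hhEEss=1 hhEeSS=2 hhEeSs=4 hhEess=2 hheeSS=1 hheeSs=2 hheess=1
hh E_ ss hits 3/64; gcd=1; 3÷1/64÷1 = 3/64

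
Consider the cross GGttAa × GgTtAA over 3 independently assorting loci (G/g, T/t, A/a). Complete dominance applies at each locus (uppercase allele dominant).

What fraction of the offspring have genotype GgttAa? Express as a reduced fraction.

P(GgttAa) = 1/8

GGttAa gametes: GtA×4, Gta×4
GgTtAA gametes: GTA×2, GtA×2, gTA×2, gtA×2
GGttAa×GgTtAA grid (8·8=64): GGTtAA=8 GGTtAa=8 GGttAA=8 GGttAa=8 GgTtAA=8 GgTtAa=8 GgttAA=8 GgttAa=8
GgttAa hits 8/64; gcd=8; 8÷8/64÷8 = 1/8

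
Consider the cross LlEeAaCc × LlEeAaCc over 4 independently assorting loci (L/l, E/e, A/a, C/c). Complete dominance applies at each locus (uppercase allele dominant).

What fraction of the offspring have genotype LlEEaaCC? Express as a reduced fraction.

P(LlEEaaCC) = 1/128

LlEeAaCc gametes: LEAC×1, LEAc×1, LEaC×1, LEac×1, LeAC×1, LeAc×1, LeaC×1, Leac×1, lEAC×1, lEAc×1, lEaC×1, lEac×1, leAC×1, leAc×1, leaC×1, leac×1
LlEeAaCc gametes: LEAC×1, LEAc×1, LEaC×1, LEac×1, LeAC×1, LeAc×1, LeaC×1, Leac×1, lEAC×1, lEAc×1, lEaC×1, lEac×1, leAC×1, leAc×1, leaC×1, leac×1
LlEeAaCc×LlEeAaCc grid (16·16=256): LLEEAACC=1 LLEEAACc=2 LLEEAAcc=1 LLEEAaCC=2 LLEEAaCc=4 LLEEAacc=2 LLEEaaCC=1 LLEEaaCc=2 LLEEaacc=1 LLEeAACC=2 LLEeAACc=4 LLEeAAcc=2 LLEeAaCC=4 LLEeAaCc=8 LLEeAacc=4 LLEeaaCC=2 LLEeaaCc=4 LLEeaacc=2 LLeeAACC=1 LLeeAACc=2 LLeeAAcc=1 LLeeAaCC=2 LLeeAaCc=4 LLeeAacc=2 LLeeaaCC=1 LLeeaaCc=2 LLeeaacc=1 LlEEAACC=2 LlEEAACc=4 LlEEAAcc=2 LlEEAaCC=4 LlEEAaCc=8 LlEEAacc=4 LlEEaaCC=2 LlEEaaCc=4 LlEEaacc=2 LlEeAACC=4 LlEeAACc=8 LlEeAAcc=4 LlEeAaCC=8 LlEeAaCc=16 LlEeAacc=8 LlEeaaCC=4 LlEeaaCc=8 LlEeaacc=4 LleeAACC=2 LleeAACc=4 LleeAAcc=2 LleeAaCC=4 LleeAaCc=8 LleeAacc=4 LleeaaCC=2 LleeaaCc=4 Lleeaacc=2 llEEAACC=1 llEEAACc=2 llEEAAcc=1 llEEAaCC=2 llEEAaCc=4 llEEAacc=2 llEEaaCC=1 llEEaaCc=2 llEEaacc=1 llEeAACC=2 llEeAACc=4 llEeAAcc=2 llEeAaCC=4 llEeAaCc=8 llEeAacc=4 llEeaaCC=2 llEeaaCc=4 llEeaacc=2 lleeAACC=1 lleeAACc=2 lleeAAcc=1 lleeAaCC=2 lleeAaCc=4 lleeAacc=2 lleeaaCC=1 lleeaaCc=2 lleeaacc=1
LlEEaaCC hits 2/256; gcd=2; 2÷2/256÷2 = 1/128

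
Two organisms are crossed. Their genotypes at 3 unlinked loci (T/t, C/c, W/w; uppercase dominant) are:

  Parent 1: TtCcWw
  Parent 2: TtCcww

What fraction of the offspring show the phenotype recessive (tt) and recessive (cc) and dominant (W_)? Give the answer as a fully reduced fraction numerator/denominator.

TtCcWw gametes: TCW×1, TCw×1, TcW×1, Tcw×1, tCW×1, tCw×1, tcW×1, tcw×1
TtCcww gametes: TCw×2, Tcw×2, tCw×2, tcw×2
TtCcWw×TtCcww grid (8·8=64): TTCCWw=2 TTCCww=2 TTCcWw=4 TTCcww=4 TTccWw=2 TTccww=2 TtCCWw=4 TtCCww=4 TtCcWw=8 TtCcww=8 TtccWw=4 Ttccww=4 ttCCWw=2 ttCCww=2 ttCcWw=4 ttCcww=4 ttccWw=2 ttccww=2
tt cc W_ hits 2/64; gcd=2; 2÷2/64÷2 = 1/32

P(tt cc W_) = 1/32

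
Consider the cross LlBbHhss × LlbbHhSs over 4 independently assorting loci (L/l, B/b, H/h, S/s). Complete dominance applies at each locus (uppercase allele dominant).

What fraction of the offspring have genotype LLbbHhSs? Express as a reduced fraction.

P(LLbbHhSs) = 1/32

LlBbHhss gametes: LBHs×2, LBhs×2, LbHs×2, Lbhs×2, lBHs×2, lBhs×2, lbHs×2, lbhs×2
LlbbHhSs gametes: LbHS×2, LbHs×2, LbhS×2, Lbhs×2, lbHS×2, lbHs×2, lbhS×2, lbhs×2
LlBbHhss×LlbbHhSs grid (16·16=256): LLBbHHSs=4 LLBbHHss=4 LLBbHhSs=8 LLBbHhss=8 LLBbhhSs=4 LLBbhhss=4 LLbbHHSs=4 LLbbHHss=4 LLbbHhSs=8 LLbbHhss=8 LLbbhhSs=4 LLbbhhss=4 LlBbHHSs=8 LlBbHHss=8 LlBbHhSs=16 LlBbHhss=16 LlBbhhSs=8 LlBbhhss=8 LlbbHHSs=8 LlbbHHss=8 LlbbHhSs=16 LlbbHhss=16 LlbbhhSs=8 Llbbhhss=8 llBbHHSs=4 llBbHHss=4 llBbHhSs=8 llBbHhss=8 llBbhhSs=4 llBbhhss=4 llbbHHSs=4 llbbHHss=4 llbbHhSs=8 llbbHhss=8 llbbhhSs=4 llbbhhss=4
LLbbHhSs hits 8/256; gcd=8; 8÷8/256÷8 = 1/32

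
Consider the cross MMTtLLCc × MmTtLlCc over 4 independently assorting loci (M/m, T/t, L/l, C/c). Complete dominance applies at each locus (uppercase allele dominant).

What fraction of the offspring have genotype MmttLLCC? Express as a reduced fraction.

MMTtLLCc gametes: MTLC×4, MTLc×4, MtLC×4, MtLc×4
MmTtLlCc gametes: MTLC×1, MTLc×1, MTlC×1, MTlc×1, MtLC×1, MtLc×1, MtlC×1, Mtlc×1, mTLC×1, mTLc×1, mTlC×1, mTlc×1, mtLC×1, mtLc×1, mtlC×1, mtlc×1
MMTtLLCc×MmTtLlCc grid (16·16=256): MMTTLLCC=4 MMTTLLCc=8 MMTTLLcc=4 MMTTLlCC=4 MMTTLlCc=8 MMTTLlcc=4 MMTtLLCC=8 MMTtLLCc=16 MMTtLLcc=8 MMTtLlCC=8 MMTtLlCc=16 MMTtLlcc=8 MMttLLCC=4 MMttLLCc=8 MMttLLcc=4 MMttLlCC=4 MMttLlCc=8 MMttLlcc=4 MmTTLLCC=4 MmTTLLCc=8 MmTTLLcc=4 MmTTLlCC=4 MmTTLlCc=8 MmTTLlcc=4 MmTtLLCC=8 MmTtLLCc=16 MmTtLLcc=8 MmTtLlCC=8 MmTtLlCc=16 MmTtLlcc=8 MmttLLCC=4 MmttLLCc=8 MmttLLcc=4 MmttLlCC=4 MmttLlCc=8 MmttLlcc=4
MmttLLCC hits 4/256; gcd=4; 4÷4/256÷4 = 1/64

P(MmttLLCC) = 1/64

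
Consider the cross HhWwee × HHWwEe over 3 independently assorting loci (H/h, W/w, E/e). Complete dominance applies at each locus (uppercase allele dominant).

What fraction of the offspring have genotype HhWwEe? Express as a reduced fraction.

P(HhWwEe) = 1/8

HhWwee gametes: HWe×2, Hwe×2, hWe×2, hwe×2
HHWwEe gametes: HWE×2, HWe×2, HwE×2, Hwe×2
HhWwee×HHWwEe grid (8·8=64): HHWWEe=4 HHWWee=4 HHWwEe=8 HHWwee=8 HHwwEe=4 HHwwee=4 HhWWEe=4 HhWWee=4 HhWwEe=8 HhWwee=8 HhwwEe=4 Hhwwee=4
HhWwEe hits 8/64; gcd=8; 8÷8/64÷8 = 1/8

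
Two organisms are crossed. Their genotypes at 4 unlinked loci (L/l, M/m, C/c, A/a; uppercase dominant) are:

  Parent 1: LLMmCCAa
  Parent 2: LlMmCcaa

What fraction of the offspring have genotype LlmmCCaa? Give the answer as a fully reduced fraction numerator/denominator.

P(LlmmCCaa) = 1/32

LLMmCCAa gametes: LMCA×4, LMCa×4, LmCA×4, LmCa×4
LlMmCcaa gametes: LMCa×2, LMca×2, LmCa×2, Lmca×2, lMCa×2, lMca×2, lmCa×2, lmca×2
LLMmCCAa×LlMmCcaa grid (16·16=256): LLMMCCAa=8 LLMMCCaa=8 LLMMCcAa=8 LLMMCcaa=8 LLMmCCAa=16 LLMmCCaa=16 LLMmCcAa=16 LLMmCcaa=16 LLmmCCAa=8 LLmmCCaa=8 LLmmCcAa=8 LLmmCcaa=8 LlMMCCAa=8 LlMMCCaa=8 LlMMCcAa=8 LlMMCcaa=8 LlMmCCAa=16 LlMmCCaa=16 LlMmCcAa=16 LlMmCcaa=16 LlmmCCAa=8 LlmmCCaa=8 LlmmCcAa=8 LlmmCcaa=8
LlmmCCaa hits 8/256; gcd=8; 8÷8/256÷8 = 1/32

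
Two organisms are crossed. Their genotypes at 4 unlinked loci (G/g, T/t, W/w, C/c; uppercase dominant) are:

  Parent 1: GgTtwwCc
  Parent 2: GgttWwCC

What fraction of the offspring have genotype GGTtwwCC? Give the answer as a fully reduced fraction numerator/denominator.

P(GGTtwwCC) = 1/32

GgTtwwCc gametes: GTwC×2, GTwc×2, GtwC×2, Gtwc×2, gTwC×2, gTwc×2, gtwC×2, gtwc×2
GgttWwCC gametes: GtWC×4, GtwC×4, gtWC×4, gtwC×4
GgTtwwCc×GgttWwCC grid (16·16=256): GGTtWwCC=8 GGTtWwCc=8 GGTtwwCC=8 GGTtwwCc=8 GGttWwCC=8 GGttWwCc=8 GGttwwCC=8 GGttwwCc=8 GgTtWwCC=16 GgTtWwCc=16 GgTtwwCC=16 GgTtwwCc=16 GgttWwCC=16 GgttWwCc=16 GgttwwCC=16 GgttwwCc=16 ggTtWwCC=8 ggTtWwCc=8 ggTtwwCC=8 ggTtwwCc=8 ggttWwCC=8 ggttWwCc=8 ggttwwCC=8 ggttwwCc=8
GGTtwwCC hits 8/256; gcd=8; 8÷8/256÷8 = 1/32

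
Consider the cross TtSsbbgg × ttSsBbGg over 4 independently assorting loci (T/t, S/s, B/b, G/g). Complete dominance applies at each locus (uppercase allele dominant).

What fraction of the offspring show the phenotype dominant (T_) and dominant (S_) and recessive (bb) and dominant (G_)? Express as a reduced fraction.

P(T_ S_ bb G_) = 3/32

TtSsbbgg gametes: TSbg×4, Tsbg×4, tSbg×4, tsbg×4
ttSsBbGg gametes: tSBG×2, tSBg×2, tSbG×2, tSbg×2, tsBG×2, tsBg×2, tsbG×2, tsbg×2
TtSsbbgg×ttSsBbGg grid (16·16=256): TtSSBbGg=8 TtSSBbgg=8 TtSSbbGg=8 TtSSbbgg=8 TtSsBbGg=16 TtSsBbgg=16 TtSsbbGg=16 TtSsbbgg=16 TtssBbGg=8 TtssBbgg=8 TtssbbGg=8 Ttssbbgg=8 ttSSBbGg=8 ttSSBbgg=8 ttSSbbGg=8 ttSSbbgg=8 ttSsBbGg=16 ttSsBbgg=16 ttSsbbGg=16 ttSsbbgg=16 ttssBbGg=8 ttssBbgg=8 ttssbbGg=8 ttssbbgg=8
T_ S_ bb G_ hits 24/256; gcd=8; 24÷8/256÷8 = 3/32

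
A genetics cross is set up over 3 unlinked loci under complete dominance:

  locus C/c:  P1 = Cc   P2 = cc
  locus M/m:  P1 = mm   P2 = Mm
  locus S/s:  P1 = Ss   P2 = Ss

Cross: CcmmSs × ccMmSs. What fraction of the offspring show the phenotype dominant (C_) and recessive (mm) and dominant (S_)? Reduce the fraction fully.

P(C_ mm S_) = 3/16

CcmmSs gametes: CmS×2, Cms×2, cmS×2, cms×2
ccMmSs gametes: cMS×2, cMs×2, cmS×2, cms×2
CcmmSs×ccMmSs grid (8·8=64): CcMmSS=4 CcMmSs=8 CcMmss=4 CcmmSS=4 CcmmSs=8 Ccmmss=4 ccMmSS=4 ccMmSs=8 ccMmss=4 ccmmSS=4 ccmmSs=8 ccmmss=4
C_ mm S_ hits 12/64; gcd=4; 12÷4/64÷4 = 3/16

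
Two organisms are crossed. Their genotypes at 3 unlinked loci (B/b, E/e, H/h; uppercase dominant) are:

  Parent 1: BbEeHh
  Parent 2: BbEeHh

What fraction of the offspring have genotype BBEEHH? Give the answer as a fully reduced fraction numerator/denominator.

P(BBEEHH) = 1/64

BbEeHh gametes: BEH×1, BEh×1, BeH×1, Beh×1, bEH×1, bEh×1, beH×1, beh×1
BbEeHh gametes: BEH×1, BEh×1, BeH×1, Beh×1, bEH×1, bEh×1, beH×1, beh×1
BbEeHh×BbEeHh grid (8·8=64): BBEEHH=1 BBEEHh=2 BBEEhh=1 BBEeHH=2 BBEeHh=4 BBEehh=2 BBeeHH=1 BBeeHh=2 BBeehh=1 BbEEHH=2 BbEEHh=4 BbEEhh=2 BbEeHH=4 BbEeHh=8 BbEehh=4 BbeeHH=2 BbeeHh=4 Bbeehh=2 bbEEHH=1 bbEEHh=2 bbEEhh=1 bbEeHH=2 bbEeHh=4 bbEehh=2 bbeeHH=1 bbeeHh=2 bbeehh=1
BBEEHH hits 1/64; gcd=1; 1÷1/64÷1 = 1/64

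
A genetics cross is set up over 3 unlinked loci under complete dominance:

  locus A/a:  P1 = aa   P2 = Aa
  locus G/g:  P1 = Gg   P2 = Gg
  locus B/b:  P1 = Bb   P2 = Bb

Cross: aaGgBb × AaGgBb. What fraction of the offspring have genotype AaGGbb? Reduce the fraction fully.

P(AaGGbb) = 1/32

aaGgBb gametes: aGB×2, aGb×2, agB×2, agb×2
AaGgBb gametes: AGB×1, AGb×1, AgB×1, Agb×1, aGB×1, aGb×1, agB×1, agb×1
aaGgBb×AaGgBb grid (8·8=64): AaGGBB=2 AaGGBb=4 AaGGbb=2 AaGgBB=4 AaGgBb=8 AaGgbb=4 AaggBB=2 AaggBb=4 Aaggbb=2 aaGGBB=2 aaGGBb=4 aaGGbb=2 aaGgBB=4 aaGgBb=8 aaGgbb=4 aaggBB=2 aaggBb=4 aaggbb=2
AaGGbb hits 2/64; gcd=2; 2÷2/64÷2 = 1/32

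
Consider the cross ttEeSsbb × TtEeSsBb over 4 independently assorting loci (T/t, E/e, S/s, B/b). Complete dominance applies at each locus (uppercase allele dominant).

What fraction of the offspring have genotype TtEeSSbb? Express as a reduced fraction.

ttEeSsbb gametes: tESb×4, tEsb×4, teSb×4, tesb×4
TtEeSsBb gametes: TESB×1, TESb×1, TEsB×1, TEsb×1, TeSB×1, TeSb×1, TesB×1, Tesb×1, tESB×1, tESb×1, tEsB×1, tEsb×1, teSB×1, teSb×1, tesB×1, tesb×1
ttEeSsbb×TtEeSsBb grid (16·16=256): TtEESSBb=4 TtEESSbb=4 TtEESsBb=8 TtEESsbb=8 TtEEssBb=4 TtEEssbb=4 TtEeSSBb=8 TtEeSSbb=8 TtEeSsBb=16 TtEeSsbb=16 TtEessBb=8 TtEessbb=8 TteeSSBb=4 TteeSSbb=4 TteeSsBb=8 TteeSsbb=8 TteessBb=4 Tteessbb=4 ttEESSBb=4 ttEESSbb=4 ttEESsBb=8 ttEESsbb=8 ttEEssBb=4 ttEEssbb=4 ttEeSSBb=8 ttEeSSbb=8 ttEeSsBb=16 ttEeSsbb=16 ttEessBb=8 ttEessbb=8 tteeSSBb=4 tteeSSbb=4 tteeSsBb=8 tteeSsbb=8 tteessBb=4 tteessbb=4
TtEeSSbb hits 8/256; gcd=8; 8÷8/256÷8 = 1/32

P(TtEeSSbb) = 1/32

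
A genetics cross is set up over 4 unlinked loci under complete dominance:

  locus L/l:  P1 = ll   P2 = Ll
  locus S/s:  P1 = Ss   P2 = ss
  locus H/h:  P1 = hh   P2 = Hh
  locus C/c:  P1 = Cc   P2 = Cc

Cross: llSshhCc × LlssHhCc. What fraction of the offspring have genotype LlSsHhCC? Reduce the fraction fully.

llSshhCc gametes: lShC×4, lShc×4, lshC×4, lshc×4
LlssHhCc gametes: LsHC×2, LsHc×2, LshC×2, Lshc×2, lsHC×2, lsHc×2, lshC×2, lshc×2
llSshhCc×LlssHhCc grid (16·16=256): LlSsHhCC=8 LlSsHhCc=16 LlSsHhcc=8 LlSshhCC=8 LlSshhCc=16 LlSshhcc=8 LlssHhCC=8 LlssHhCc=16 LlssHhcc=8 LlsshhCC=8 LlsshhCc=16 Llsshhcc=8 llSsHhCC=8 llSsHhCc=16 llSsHhcc=8 llSshhCC=8 llSshhCc=16 llSshhcc=8 llssHhCC=8 llssHhCc=16 llssHhcc=8 llsshhCC=8 llsshhCc=16 llsshhcc=8
LlSsHhCC hits 8/256; gcd=8; 8÷8/256÷8 = 1/32

P(LlSsHhCC) = 1/32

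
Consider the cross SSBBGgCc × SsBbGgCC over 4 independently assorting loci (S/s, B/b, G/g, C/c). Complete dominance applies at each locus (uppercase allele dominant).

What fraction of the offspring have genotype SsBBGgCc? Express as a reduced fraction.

SSBBGgCc gametes: SBGC×4, SBGc×4, SBgC×4, SBgc×4
SsBbGgCC gametes: SBGC×2, SBgC×2, SbGC×2, SbgC×2, sBGC×2, sBgC×2, sbGC×2, sbgC×2
SSBBGgCc×SsBbGgCC grid (16·16=256): SSBBGGCC=8 SSBBGGCc=8 SSBBGgCC=16 SSBBGgCc=16 SSBBggCC=8 SSBBggCc=8 SSBbGGCC=8 SSBbGGCc=8 SSBbGgCC=16 SSBbGgCc=16 SSBbggCC=8 SSBbggCc=8 SsBBGGCC=8 SsBBGGCc=8 SsBBGgCC=16 SsBBGgCc=16 SsBBggCC=8 SsBBggCc=8 SsBbGGCC=8 SsBbGGCc=8 SsBbGgCC=16 SsBbGgCc=16 SsBbggCC=8 SsBbggCc=8
SsBBGgCc hits 16/256; gcd=16; 16÷16/256÷16 = 1/16

P(SsBBGgCc) = 1/16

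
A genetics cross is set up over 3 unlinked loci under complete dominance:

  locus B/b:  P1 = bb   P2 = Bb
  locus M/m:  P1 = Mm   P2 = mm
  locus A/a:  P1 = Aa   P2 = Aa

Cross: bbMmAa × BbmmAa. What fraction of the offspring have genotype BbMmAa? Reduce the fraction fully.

P(BbMmAa) = 1/8

bbMmAa gametes: bMA×2, bMa×2, bmA×2, bma×2
BbmmAa gametes: BmA×2, Bma×2, bmA×2, bma×2
bbMmAa×BbmmAa grid (8·8=64): BbMmAA=4 BbMmAa=8 BbMmaa=4 BbmmAA=4 BbmmAa=8 Bbmmaa=4 bbMmAA=4 bbMmAa=8 bbMmaa=4 bbmmAA=4 bbmmAa=8 bbmmaa=4
BbMmAa hits 8/64; gcd=8; 8÷8/64÷8 = 1/8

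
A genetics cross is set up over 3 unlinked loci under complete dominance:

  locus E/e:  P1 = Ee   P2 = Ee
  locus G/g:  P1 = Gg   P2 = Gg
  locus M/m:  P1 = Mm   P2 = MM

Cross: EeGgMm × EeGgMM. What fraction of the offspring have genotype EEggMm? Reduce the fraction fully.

EeGgMm gametes: EGM×1, EGm×1, EgM×1, Egm×1, eGM×1, eGm×1, egM×1, egm×1
EeGgMM gametes: EGM×2, EgM×2, eGM×2, egM×2
EeGgMm×EeGgMM grid (8·8=64): EEGGMM=2 EEGGMm=2 EEGgMM=4 EEGgMm=4 EEggMM=2 EEggMm=2 EeGGMM=4 EeGGMm=4 EeGgMM=8 EeGgMm=8 EeggMM=4 EeggMm=4 eeGGMM=2 eeGGMm=2 eeGgMM=4 eeGgMm=4 eeggMM=2 eeggMm=2
EEggMm hits 2/64; gcd=2; 2÷2/64÷2 = 1/32

P(EEggMm) = 1/32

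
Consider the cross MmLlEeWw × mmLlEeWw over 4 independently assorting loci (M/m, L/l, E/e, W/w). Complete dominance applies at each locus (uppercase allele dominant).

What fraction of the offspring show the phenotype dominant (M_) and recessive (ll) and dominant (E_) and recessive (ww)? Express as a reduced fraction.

P(M_ ll E_ ww) = 3/128

MmLlEeWw gametes: MLEW×1, MLEw×1, MLeW×1, MLew×1, MlEW×1, MlEw×1, MleW×1, Mlew×1, mLEW×1, mLEw×1, mLeW×1, mLew×1, mlEW×1, mlEw×1, mleW×1, mlew×1
mmLlEeWw gametes: mLEW×2, mLEw×2, mLeW×2, mLew×2, mlEW×2, mlEw×2, mleW×2, mlew×2
MmLlEeWw×mmLlEeWw grid (16·16=256): MmLLEEWW=2 MmLLEEWw=4 MmLLEEww=2 MmLLEeWW=4 MmLLEeWw=8 MmLLEeww=4 MmLLeeWW=2 MmLLeeWw=4 MmLLeeww=2 MmLlEEWW=4 MmLlEEWw=8 MmLlEEww=4 MmLlEeWW=8 MmLlEeWw=16 MmLlEeww=8 MmLleeWW=4 MmLleeWw=8 MmLleeww=4 MmllEEWW=2 MmllEEWw=4 MmllEEww=2 MmllEeWW=4 MmllEeWw=8 MmllEeww=4 MmlleeWW=2 MmlleeWw=4 Mmlleeww=2 mmLLEEWW=2 mmLLEEWw=4 mmLLEEww=2 mmLLEeWW=4 mmLLEeWw=8 mmLLEeww=4 mmLLeeWW=2 mmLLeeWw=4 mmLLeeww=2 mmLlEEWW=4 mmLlEEWw=8 mmLlEEww=4 mmLlEeWW=8 mmLlEeWw=16 mmLlEeww=8 mmLleeWW=4 mmLleeWw=8 mmLleeww=4 mmllEEWW=2 mmllEEWw=4 mmllEEww=2 mmllEeWW=4 mmllEeWw=8 mmllEeww=4 mmlleeWW=2 mmlleeWw=4 mmlleeww=2
M_ ll E_ ww hits 6/256; gcd=2; 6÷2/256÷2 = 3/128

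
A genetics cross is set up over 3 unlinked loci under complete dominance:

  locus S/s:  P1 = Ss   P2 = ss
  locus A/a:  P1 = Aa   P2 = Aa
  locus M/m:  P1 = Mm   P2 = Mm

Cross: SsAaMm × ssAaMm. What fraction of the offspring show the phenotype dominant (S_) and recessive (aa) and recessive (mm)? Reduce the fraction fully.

SsAaMm gametes: SAM×1, SAm×1, SaM×1, Sam×1, sAM×1, sAm×1, saM×1, sam×1
ssAaMm gametes: sAM×2, sAm×2, saM×2, sam×2
SsAaMm×ssAaMm grid (8·8=64): SsAAMM=2 SsAAMm=4 SsAAmm=2 SsAaMM=4 SsAaMm=8 SsAamm=4 SsaaMM=2 SsaaMm=4 Ssaamm=2 ssAAMM=2 ssAAMm=4 ssAAmm=2 ssAaMM=4 ssAaMm=8 ssAamm=4 ssaaMM=2 ssaaMm=4 ssaamm=2
S_ aa mm hits 2/64; gcd=2; 2÷2/64÷2 = 1/32

P(S_ aa mm) = 1/32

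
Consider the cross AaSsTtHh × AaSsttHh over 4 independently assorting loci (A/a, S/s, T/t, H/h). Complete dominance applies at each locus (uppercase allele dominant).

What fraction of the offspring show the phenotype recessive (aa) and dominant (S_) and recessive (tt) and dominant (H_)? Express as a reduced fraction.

P(aa S_ tt H_) = 9/128

AaSsTtHh gametes: ASTH×1, ASTh×1, AStH×1, ASth×1, AsTH×1, AsTh×1, AstH×1, Asth×1, aSTH×1, aSTh×1, aStH×1, aSth×1, asTH×1, asTh×1, astH×1, asth×1
AaSsttHh gametes: AStH×2, ASth×2, AstH×2, Asth×2, aStH×2, aSth×2, astH×2, asth×2
AaSsTtHh×AaSsttHh grid (16·16=256): AASSTtHH=2 AASSTtHh=4 AASSTthh=2 AASSttHH=2 AASSttHh=4 AASStthh=2 AASsTtHH=4 AASsTtHh=8 AASsTthh=4 AASsttHH=4 AASsttHh=8 AASstthh=4 AAssTtHH=2 AAssTtHh=4 AAssTthh=2 AAssttHH=2 AAssttHh=4 AAsstthh=2 AaSSTtHH=4 AaSSTtHh=8 AaSSTthh=4 AaSSttHH=4 AaSSttHh=8 AaSStthh=4 AaSsTtHH=8 AaSsTtHh=16 AaSsTthh=8 AaSsttHH=8 AaSsttHh=16 AaSstthh=8 AassTtHH=4 AassTtHh=8 AassTthh=4 AassttHH=4 AassttHh=8 Aasstthh=4 aaSSTtHH=2 aaSSTtHh=4 aaSSTthh=2 aaSSttHH=2 aaSSttHh=4 aaSStthh=2 aaSsTtHH=4 aaSsTtHh=8 aaSsTthh=4 aaSsttHH=4 aaSsttHh=8 aaSstthh=4 aassTtHH=2 aassTtHh=4 aassTthh=2 aassttHH=2 aassttHh=4 aasstthh=2
aa S_ tt H_ hits 18/256; gcd=2; 18÷2/256÷2 = 9/128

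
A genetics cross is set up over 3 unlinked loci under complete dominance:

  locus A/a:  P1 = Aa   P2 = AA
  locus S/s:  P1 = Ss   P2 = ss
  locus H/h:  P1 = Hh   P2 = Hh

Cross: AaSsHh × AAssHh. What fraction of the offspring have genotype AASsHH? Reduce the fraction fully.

AaSsHh gametes: ASH×1, ASh×1, AsH×1, Ash×1, aSH×1, aSh×1, asH×1, ash×1
AAssHh gametes: AsH×4, Ash×4
AaSsHh×AAssHh grid (8·8=64): AASsHH=4 AASsHh=8 AASshh=4 AAssHH=4 AAssHh=8 AAsshh=4 AaSsHH=4 AaSsHh=8 AaSshh=4 AassHH=4 AassHh=8 Aasshh=4
AASsHH hits 4/64; gcd=4; 4÷4/64÷4 = 1/16

P(AASsHH) = 1/16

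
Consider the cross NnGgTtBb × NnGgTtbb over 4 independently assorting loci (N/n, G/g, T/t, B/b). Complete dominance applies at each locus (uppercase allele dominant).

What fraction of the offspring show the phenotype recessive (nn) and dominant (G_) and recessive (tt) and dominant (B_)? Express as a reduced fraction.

P(nn G_ tt B_) = 3/128

NnGgTtBb gametes: NGTB×1, NGTb×1, NGtB×1, NGtb×1, NgTB×1, NgTb×1, NgtB×1, Ngtb×1, nGTB×1, nGTb×1, nGtB×1, nGtb×1, ngTB×1, ngTb×1, ngtB×1, ngtb×1
NnGgTtbb gametes: NGTb×2, NGtb×2, NgTb×2, Ngtb×2, nGTb×2, nGtb×2, ngTb×2, ngtb×2
NnGgTtBb×NnGgTtbb grid (16·16=256): NNGGTTBb=2 NNGGTTbb=2 NNGGTtBb=4 NNGGTtbb=4 NNGGttBb=2 NNGGttbb=2 NNGgTTBb=4 NNGgTTbb=4 NNGgTtBb=8 NNGgTtbb=8 NNGgttBb=4 NNGgttbb=4 NNggTTBb=2 NNggTTbb=2 NNggTtBb=4 NNggTtbb=4 NNggttBb=2 NNggttbb=2 NnGGTTBb=4 NnGGTTbb=4 NnGGTtBb=8 NnGGTtbb=8 NnGGttBb=4 NnGGttbb=4 NnGgTTBb=8 NnGgTTbb=8 NnGgTtBb=16 NnGgTtbb=16 NnGgttBb=8 NnGgttbb=8 NnggTTBb=4 NnggTTbb=4 NnggTtBb=8 NnggTtbb=8 NnggttBb=4 Nnggttbb=4 nnGGTTBb=2 nnGGTTbb=2 nnGGTtBb=4 nnGGTtbb=4 nnGGttBb=2 nnGGttbb=2 nnGgTTBb=4 nnGgTTbb=4 nnGgTtBb=8 nnGgTtbb=8 nnGgttBb=4 nnGgttbb=4 nnggTTBb=2 nnggTTbb=2 nnggTtBb=4 nnggTtbb=4 nnggttBb=2 nnggttbb=2
nn G_ tt B_ hits 6/256; gcd=2; 6÷2/256÷2 = 3/128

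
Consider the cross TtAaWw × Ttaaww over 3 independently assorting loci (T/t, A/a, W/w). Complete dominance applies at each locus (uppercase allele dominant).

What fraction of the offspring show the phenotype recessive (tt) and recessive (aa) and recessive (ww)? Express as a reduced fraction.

TtAaWw gametes: TAW×1, TAw×1, TaW×1, Taw×1, tAW×1, tAw×1, taW×1, taw×1
Ttaaww gametes: Taw×4, taw×4
TtAaWw×Ttaaww grid (8·8=64): TTAaWw=4 TTAaww=4 TTaaWw=4 TTaaww=4 TtAaWw=8 TtAaww=8 TtaaWw=8 Ttaaww=8 ttAaWw=4 ttAaww=4 ttaaWw=4 ttaaww=4
tt aa ww hits 4/64; gcd=4; 4÷4/64÷4 = 1/16

P(tt aa ww) = 1/16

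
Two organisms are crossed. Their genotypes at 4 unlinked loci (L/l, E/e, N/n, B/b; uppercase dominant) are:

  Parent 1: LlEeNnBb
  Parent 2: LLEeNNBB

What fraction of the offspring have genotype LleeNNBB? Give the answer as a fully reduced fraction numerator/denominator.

P(LleeNNBB) = 1/32

LlEeNnBb gametes: LENB×1, LENb×1, LEnB×1, LEnb×1, LeNB×1, LeNb×1, LenB×1, Lenb×1, lENB×1, lENb×1, lEnB×1, lEnb×1, leNB×1, leNb×1, lenB×1, lenb×1
LLEeNNBB gametes: LENB×8, LeNB×8
LlEeNnBb×LLEeNNBB grid (16·16=256): LLEENNBB=8 LLEENNBb=8 LLEENnBB=8 LLEENnBb=8 LLEeNNBB=16 LLEeNNBb=16 LLEeNnBB=16 LLEeNnBb=16 LLeeNNBB=8 LLeeNNBb=8 LLeeNnBB=8 LLeeNnBb=8 LlEENNBB=8 LlEENNBb=8 LlEENnBB=8 LlEENnBb=8 LlEeNNBB=16 LlEeNNBb=16 LlEeNnBB=16 LlEeNnBb=16 LleeNNBB=8 LleeNNBb=8 LleeNnBB=8 LleeNnBb=8
LleeNNBB hits 8/256; gcd=8; 8÷8/256÷8 = 1/32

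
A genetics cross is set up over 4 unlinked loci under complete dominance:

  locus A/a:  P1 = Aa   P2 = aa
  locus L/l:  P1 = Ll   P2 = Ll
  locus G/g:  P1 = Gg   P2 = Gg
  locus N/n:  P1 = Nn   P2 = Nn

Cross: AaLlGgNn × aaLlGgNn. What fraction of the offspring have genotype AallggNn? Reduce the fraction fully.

P(AallggNn) = 1/64

AaLlGgNn gametes: ALGN×1, ALGn×1, ALgN×1, ALgn×1, AlGN×1, AlGn×1, AlgN×1, Algn×1, aLGN×1, aLGn×1, aLgN×1, aLgn×1, alGN×1, alGn×1, algN×1, algn×1
aaLlGgNn gametes: aLGN×2, aLGn×2, aLgN×2, aLgn×2, alGN×2, alGn×2, algN×2, algn×2
AaLlGgNn×aaLlGgNn grid (16·16=256): AaLLGGNN=2 AaLLGGNn=4 AaLLGGnn=2 AaLLGgNN=4 AaLLGgNn=8 AaLLGgnn=4 AaLLggNN=2 AaLLggNn=4 AaLLggnn=2 AaLlGGNN=4 AaLlGGNn=8 AaLlGGnn=4 AaLlGgNN=8 AaLlGgNn=16 AaLlGgnn=8 AaLlggNN=4 AaLlggNn=8 AaLlggnn=4 AallGGNN=2 AallGGNn=4 AallGGnn=2 AallGgNN=4 AallGgNn=8 AallGgnn=4 AallggNN=2 AallggNn=4 Aallggnn=2 aaLLGGNN=2 aaLLGGNn=4 aaLLGGnn=2 aaLLGgNN=4 aaLLGgNn=8 aaLLGgnn=4 aaLLggNN=2 aaLLggNn=4 aaLLggnn=2 aaLlGGNN=4 aaLlGGNn=8 aaLlGGnn=4 aaLlGgNN=8 aaLlGgNn=16 aaLlGgnn=8 aaLlggNN=4 aaLlggNn=8 aaLlggnn=4 aallGGNN=2 aallGGNn=4 aallGGnn=2 aallGgNN=4 aallGgNn=8 aallGgnn=4 aallggNN=2 aallggNn=4 aallggnn=2
AallggNn hits 4/256; gcd=4; 4÷4/256÷4 = 1/64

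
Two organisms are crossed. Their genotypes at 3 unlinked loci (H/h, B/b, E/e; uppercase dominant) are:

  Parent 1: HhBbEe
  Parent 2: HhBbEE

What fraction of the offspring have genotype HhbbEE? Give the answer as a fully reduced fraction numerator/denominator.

P(HhbbEE) = 1/16

HhBbEe gametes: HBE×1, HBe×1, HbE×1, Hbe×1, hBE×1, hBe×1, hbE×1, hbe×1
HhBbEE gametes: HBE×2, HbE×2, hBE×2, hbE×2
HhBbEe×HhBbEE grid (8·8=64): HHBBEE=2 HHBBEe=2 HHBbEE=4 HHBbEe=4 HHbbEE=2 HHbbEe=2 HhBBEE=4 HhBBEe=4 HhBbEE=8 HhBbEe=8 HhbbEE=4 HhbbEe=4 hhBBEE=2 hhBBEe=2 hhBbEE=4 hhBbEe=4 hhbbEE=2 hhbbEe=2
HhbbEE hits 4/64; gcd=4; 4÷4/64÷4 = 1/16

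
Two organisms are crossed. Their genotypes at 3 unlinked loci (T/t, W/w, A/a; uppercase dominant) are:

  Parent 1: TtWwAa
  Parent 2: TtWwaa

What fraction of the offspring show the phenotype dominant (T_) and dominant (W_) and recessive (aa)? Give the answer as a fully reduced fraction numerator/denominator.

P(T_ W_ aa) = 9/32

TtWwAa gametes: TWA×1, TWa×1, TwA×1, Twa×1, tWA×1, tWa×1, twA×1, twa×1
TtWwaa gametes: TWa×2, Twa×2, tWa×2, twa×2
TtWwAa×TtWwaa grid (8·8=64): TTWWAa=2 TTWWaa=2 TTWwAa=4 TTWwaa=4 TTwwAa=2 TTwwaa=2 TtWWAa=4 TtWWaa=4 TtWwAa=8 TtWwaa=8 TtwwAa=4 Ttwwaa=4 ttWWAa=2 ttWWaa=2 ttWwAa=4 ttWwaa=4 ttwwAa=2 ttwwaa=2
T_ W_ aa hits 18/64; gcd=2; 18÷2/64÷2 = 9/32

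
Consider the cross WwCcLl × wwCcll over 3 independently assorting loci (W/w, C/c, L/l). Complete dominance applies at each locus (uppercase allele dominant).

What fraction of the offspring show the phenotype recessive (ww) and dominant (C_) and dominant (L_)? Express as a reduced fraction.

P(ww C_ L_) = 3/16

WwCcLl gametes: WCL×1, WCl×1, WcL×1, Wcl×1, wCL×1, wCl×1, wcL×1, wcl×1
wwCcll gametes: wCl×4, wcl×4
WwCcLl×wwCcll grid (8·8=64): WwCCLl=4 WwCCll=4 WwCcLl=8 WwCcll=8 WwccLl=4 Wwccll=4 wwCCLl=4 wwCCll=4 wwCcLl=8 wwCcll=8 wwccLl=4 wwccll=4
ww C_ L_ hits 12/64; gcd=4; 12÷4/64÷4 = 3/16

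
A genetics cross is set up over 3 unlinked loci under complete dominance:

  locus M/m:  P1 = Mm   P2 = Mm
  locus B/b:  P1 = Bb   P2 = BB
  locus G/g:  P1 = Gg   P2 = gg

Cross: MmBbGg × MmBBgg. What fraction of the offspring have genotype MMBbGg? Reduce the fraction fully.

MmBbGg gametes: MBG×1, MBg×1, MbG×1, Mbg×1, mBG×1, mBg×1, mbG×1, mbg×1
MmBBgg gametes: MBg×4, mBg×4
MmBbGg×MmBBgg grid (8·8=64): MMBBGg=4 MMBBgg=4 MMBbGg=4 MMBbgg=4 MmBBGg=8 MmBBgg=8 MmBbGg=8 MmBbgg=8 mmBBGg=4 mmBBgg=4 mmBbGg=4 mmBbgg=4
MMBbGg hits 4/64; gcd=4; 4÷4/64÷4 = 1/16

P(MMBbGg) = 1/16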